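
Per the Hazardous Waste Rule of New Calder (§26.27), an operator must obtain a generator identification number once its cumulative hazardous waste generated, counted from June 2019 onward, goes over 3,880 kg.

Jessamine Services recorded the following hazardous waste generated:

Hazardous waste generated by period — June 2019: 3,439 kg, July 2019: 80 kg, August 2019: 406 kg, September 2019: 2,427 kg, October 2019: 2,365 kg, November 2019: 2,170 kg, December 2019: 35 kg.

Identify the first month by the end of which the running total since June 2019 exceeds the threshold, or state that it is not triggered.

August 2019

Through June 2019: 3,439 kg
Through July 2019: 3,519 kg
Through August 2019: 3,925 kg ← exceeds threshold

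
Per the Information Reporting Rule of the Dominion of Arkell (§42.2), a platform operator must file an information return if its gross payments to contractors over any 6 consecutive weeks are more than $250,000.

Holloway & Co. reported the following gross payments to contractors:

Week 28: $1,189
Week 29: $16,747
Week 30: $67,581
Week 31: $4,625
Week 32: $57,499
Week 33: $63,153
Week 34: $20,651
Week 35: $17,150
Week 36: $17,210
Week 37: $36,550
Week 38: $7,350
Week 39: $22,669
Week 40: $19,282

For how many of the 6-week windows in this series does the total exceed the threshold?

Week 28–Week 33: $1,189 + $16,747 + $67,581 + $4,625 + $57,499 + $63,153 = $210,794 (under)
Week 29–Week 34: $16,747 + $67,581 + $4,625 + $57,499 + $63,153 + $20,651 = $230,256 (under)
Week 30–Week 35: $67,581 + $4,625 + $57,499 + $63,153 + $20,651 + $17,150 = $230,659 (under)
Week 31–Week 36: $4,625 + $57,499 + $63,153 + $20,651 + $17,150 + $17,210 = $180,288 (under)
Week 32–Week 37: $57,499 + $63,153 + $20,651 + $17,150 + $17,210 + $36,550 = $212,213 (under)
Week 33–Week 38: $63,153 + $20,651 + $17,150 + $17,210 + $36,550 + $7,350 = $162,064 (under)
Week 34–Week 39: $20,651 + $17,150 + $17,210 + $36,550 + $7,350 + $22,669 = $121,580 (under)
Week 35–Week 40: $17,150 + $17,210 + $36,550 + $7,350 + $22,669 + $19,282 = $120,211 (under)
0 windows exceed the threshold.

0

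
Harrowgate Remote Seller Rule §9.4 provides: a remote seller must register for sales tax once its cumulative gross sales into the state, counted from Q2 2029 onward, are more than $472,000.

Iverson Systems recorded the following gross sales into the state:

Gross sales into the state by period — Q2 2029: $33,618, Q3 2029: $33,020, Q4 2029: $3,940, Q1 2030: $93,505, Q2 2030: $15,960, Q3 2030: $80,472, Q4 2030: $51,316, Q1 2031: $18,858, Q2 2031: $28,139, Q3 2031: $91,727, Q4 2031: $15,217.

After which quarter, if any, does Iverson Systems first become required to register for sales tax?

Through Q2 2029: $33,618
Through Q3 2029: $66,638
Through Q4 2029: $70,578
Through Q1 2030: $164,083
Through Q2 2030: $180,043
Through Q3 2030: $260,515
Through Q4 2030: $311,831
Through Q1 2031: $330,689
Through Q2 2031: $358,828
Through Q3 2031: $450,555
Through Q4 2031: $465,772
Final cumulative total $465,772 ≤ $472,000; the threshold is never exceeded.

Not triggered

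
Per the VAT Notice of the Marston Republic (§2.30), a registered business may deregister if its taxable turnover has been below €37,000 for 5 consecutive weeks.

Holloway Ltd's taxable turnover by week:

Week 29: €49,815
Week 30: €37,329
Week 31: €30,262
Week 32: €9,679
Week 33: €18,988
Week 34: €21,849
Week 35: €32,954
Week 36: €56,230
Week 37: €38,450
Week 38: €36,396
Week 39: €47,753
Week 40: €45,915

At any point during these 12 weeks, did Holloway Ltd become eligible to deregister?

Weeks below €37,000: Week 31, Week 32, Week 33, Week 34, Week 35, Week 38.
Longest run of consecutive weeks below the threshold: 5.
5 ≥ 5, so Holloway Ltd became eligible.

Yes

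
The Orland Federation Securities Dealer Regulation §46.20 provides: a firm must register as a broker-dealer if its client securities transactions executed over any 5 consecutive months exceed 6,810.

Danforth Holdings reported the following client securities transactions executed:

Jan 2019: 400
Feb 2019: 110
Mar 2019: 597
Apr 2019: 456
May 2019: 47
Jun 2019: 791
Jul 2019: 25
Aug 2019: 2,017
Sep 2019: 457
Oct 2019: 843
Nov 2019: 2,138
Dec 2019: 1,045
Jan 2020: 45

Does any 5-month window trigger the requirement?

No

Jan 2019–May 2019: 400 + 110 + 597 + 456 + 47 = 1,610 (under)
Feb 2019–Jun 2019: 110 + 597 + 456 + 47 + 791 = 2,001 (under)
Mar 2019–Jul 2019: 597 + 456 + 47 + 791 + 25 = 1,916 (under)
Apr 2019–Aug 2019: 456 + 47 + 791 + 25 + 2,017 = 3,336 (under)
May 2019–Sep 2019: 47 + 791 + 25 + 2,017 + 457 = 3,337 (under)
Jun 2019–Oct 2019: 791 + 25 + 2,017 + 457 + 843 = 4,133 (under)
Jul 2019–Nov 2019: 25 + 2,017 + 457 + 843 + 2,138 = 5,480 (under)
Aug 2019–Dec 2019: 2,017 + 457 + 843 + 2,138 + 1,045 = 6,500 (under)
Sep 2019–Jan 2020: 457 + 843 + 2,138 + 1,045 + 45 = 4,528 (under)
No window exceeds 6,810.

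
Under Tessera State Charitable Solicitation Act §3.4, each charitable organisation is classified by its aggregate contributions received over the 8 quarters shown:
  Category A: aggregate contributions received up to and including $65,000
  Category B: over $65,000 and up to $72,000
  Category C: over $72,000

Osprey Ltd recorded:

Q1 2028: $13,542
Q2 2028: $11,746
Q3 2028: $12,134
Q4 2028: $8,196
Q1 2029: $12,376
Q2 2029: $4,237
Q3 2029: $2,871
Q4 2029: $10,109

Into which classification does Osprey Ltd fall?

Category C

Aggregate contributions received: $13,542 + $11,746 + $12,134 + $8,196 + $12,376 + $4,237 + $2,871 + $10,109 = $75,211.
$75,211 > $72,000, so Category C applies.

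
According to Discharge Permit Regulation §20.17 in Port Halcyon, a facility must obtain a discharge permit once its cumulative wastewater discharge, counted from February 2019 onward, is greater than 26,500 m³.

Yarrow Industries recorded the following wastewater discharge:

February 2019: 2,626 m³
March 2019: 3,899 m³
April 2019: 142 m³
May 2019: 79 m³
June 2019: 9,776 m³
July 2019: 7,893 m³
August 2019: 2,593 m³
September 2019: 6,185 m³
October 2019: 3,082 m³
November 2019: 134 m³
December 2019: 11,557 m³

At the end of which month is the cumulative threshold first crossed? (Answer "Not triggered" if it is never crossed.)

August 2019

Through February 2019: 2,626 m³
Through March 2019: 6,525 m³
Through April 2019: 6,667 m³
Through May 2019: 6,746 m³
Through June 2019: 16,522 m³
Through July 2019: 24,415 m³
Through August 2019: 27,008 m³ ← exceeds threshold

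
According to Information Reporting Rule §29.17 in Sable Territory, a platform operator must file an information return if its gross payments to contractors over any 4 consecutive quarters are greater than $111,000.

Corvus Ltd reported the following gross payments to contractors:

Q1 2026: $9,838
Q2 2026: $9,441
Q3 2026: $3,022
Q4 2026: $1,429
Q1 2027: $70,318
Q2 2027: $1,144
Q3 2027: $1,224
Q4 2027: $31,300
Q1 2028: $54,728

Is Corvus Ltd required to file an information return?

No

Q1 2026–Q4 2026: $9,838 + $9,441 + $3,022 + $1,429 = $23,730 (under)
Q2 2026–Q1 2027: $9,441 + $3,022 + $1,429 + $70,318 = $84,210 (under)
Q3 2026–Q2 2027: $3,022 + $1,429 + $70,318 + $1,144 = $75,913 (under)
Q4 2026–Q3 2027: $1,429 + $70,318 + $1,144 + $1,224 = $74,115 (under)
Q1 2027–Q4 2027: $70,318 + $1,144 + $1,224 + $31,300 = $103,986 (under)
Q2 2027–Q1 2028: $1,144 + $1,224 + $31,300 + $54,728 = $88,396 (under)
No window exceeds $111,000.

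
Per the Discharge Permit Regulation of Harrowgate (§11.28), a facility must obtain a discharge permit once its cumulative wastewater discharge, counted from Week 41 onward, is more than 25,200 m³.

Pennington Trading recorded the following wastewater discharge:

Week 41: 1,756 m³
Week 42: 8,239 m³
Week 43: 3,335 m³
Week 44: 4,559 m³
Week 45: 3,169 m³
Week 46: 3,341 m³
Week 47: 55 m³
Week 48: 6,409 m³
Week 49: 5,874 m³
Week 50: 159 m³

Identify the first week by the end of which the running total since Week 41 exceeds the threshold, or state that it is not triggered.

Through Week 41: 1,756 m³
Through Week 42: 9,995 m³
Through Week 43: 13,330 m³
Through Week 44: 17,889 m³
Through Week 45: 21,058 m³
Through Week 46: 24,399 m³
Through Week 47: 24,454 m³
Through Week 48: 30,863 m³ ← exceeds threshold

Week 48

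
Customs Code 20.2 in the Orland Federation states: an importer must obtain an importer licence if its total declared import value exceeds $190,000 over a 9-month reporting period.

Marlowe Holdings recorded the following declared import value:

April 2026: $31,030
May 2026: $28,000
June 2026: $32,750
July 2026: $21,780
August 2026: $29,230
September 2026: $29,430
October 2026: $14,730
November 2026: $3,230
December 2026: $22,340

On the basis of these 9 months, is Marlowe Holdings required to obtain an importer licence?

Total declared import value: $31,030 + $28,000 + $32,750 + $21,780 + $29,230 + $29,430 + $14,730 + $3,230 + $22,340 = $212,520.
$212,520 > $190,000, so the threshold is exceeded.

Yes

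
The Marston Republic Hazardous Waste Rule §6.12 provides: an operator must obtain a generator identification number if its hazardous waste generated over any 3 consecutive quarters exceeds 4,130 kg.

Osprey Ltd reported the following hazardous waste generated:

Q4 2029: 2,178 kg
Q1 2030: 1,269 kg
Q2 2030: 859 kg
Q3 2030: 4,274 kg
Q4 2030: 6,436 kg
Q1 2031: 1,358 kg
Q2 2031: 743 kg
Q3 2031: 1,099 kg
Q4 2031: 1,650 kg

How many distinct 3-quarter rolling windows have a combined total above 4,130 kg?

Q4 2029–Q2 2030: 2,178 kg + 1,269 kg + 859 kg = 4,306 kg (over)
Q1 2030–Q3 2030: 1,269 kg + 859 kg + 4,274 kg = 6,402 kg (over)
Q2 2030–Q4 2030: 859 kg + 4,274 kg + 6,436 kg = 11,569 kg (over)
Q3 2030–Q1 2031: 4,274 kg + 6,436 kg + 1,358 kg = 12,068 kg (over)
Q4 2030–Q2 2031: 6,436 kg + 1,358 kg + 743 kg = 8,537 kg (over)
Q1 2031–Q3 2031: 1,358 kg + 743 kg + 1,099 kg = 3,200 kg (under)
Q2 2031–Q4 2031: 743 kg + 1,099 kg + 1,650 kg = 3,492 kg (under)
5 windows exceed the threshold.

5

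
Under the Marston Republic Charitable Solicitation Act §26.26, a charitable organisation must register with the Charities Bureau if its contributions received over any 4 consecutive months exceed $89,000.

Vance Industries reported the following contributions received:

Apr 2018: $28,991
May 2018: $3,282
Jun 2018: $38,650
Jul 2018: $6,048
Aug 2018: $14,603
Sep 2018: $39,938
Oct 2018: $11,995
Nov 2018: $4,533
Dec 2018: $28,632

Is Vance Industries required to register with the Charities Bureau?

Yes

Apr 2018–Jul 2018: $28,991 + $3,282 + $38,650 + $6,048 = $76,971 (under)
May 2018–Aug 2018: $3,282 + $38,650 + $6,048 + $14,603 = $62,583 (under)
Jun 2018–Sep 2018: $38,650 + $6,048 + $14,603 + $39,938 = $99,239 (over)
Jul 2018–Oct 2018: $6,048 + $14,603 + $39,938 + $11,995 = $72,584 (under)
Aug 2018–Nov 2018: $14,603 + $39,938 + $11,995 + $4,533 = $71,069 (under)
Sep 2018–Dec 2018: $39,938 + $11,995 + $4,533 + $28,632 = $85,098 (under)
At least one window exceeds $89,000.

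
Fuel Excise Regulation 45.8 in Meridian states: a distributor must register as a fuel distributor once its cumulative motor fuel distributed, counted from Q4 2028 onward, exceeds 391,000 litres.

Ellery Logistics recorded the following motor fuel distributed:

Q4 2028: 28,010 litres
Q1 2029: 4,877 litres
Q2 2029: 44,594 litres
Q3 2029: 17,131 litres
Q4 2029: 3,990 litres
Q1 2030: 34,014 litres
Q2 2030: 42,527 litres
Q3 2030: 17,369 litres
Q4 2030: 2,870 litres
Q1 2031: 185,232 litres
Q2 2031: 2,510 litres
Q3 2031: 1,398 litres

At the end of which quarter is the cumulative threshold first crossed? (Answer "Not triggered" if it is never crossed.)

Not triggered

Through Q4 2028: 28,010 litres
Through Q1 2029: 32,887 litres
Through Q2 2029: 77,481 litres
Through Q3 2029: 94,612 litres
Through Q4 2029: 98,602 litres
Through Q1 2030: 132,616 litres
Through Q2 2030: 175,143 litres
Through Q3 2030: 192,512 litres
Through Q4 2030: 195,382 litres
Through Q1 2031: 380,614 litres
Through Q2 2031: 383,124 litres
Through Q3 2031: 384,522 litres
Final cumulative total 384,522 litres ≤ 391,000 litres; the threshold is never exceeded.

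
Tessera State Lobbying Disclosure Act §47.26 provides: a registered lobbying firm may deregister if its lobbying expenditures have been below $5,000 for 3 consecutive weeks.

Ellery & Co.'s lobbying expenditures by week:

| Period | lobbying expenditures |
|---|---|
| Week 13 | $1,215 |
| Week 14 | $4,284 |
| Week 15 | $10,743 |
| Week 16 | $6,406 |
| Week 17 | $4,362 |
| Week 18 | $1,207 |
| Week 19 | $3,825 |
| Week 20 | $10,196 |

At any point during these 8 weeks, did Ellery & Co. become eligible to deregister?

Yes

Weeks below $5,000: Week 13, Week 14, Week 17, Week 18, Week 19.
Longest run of consecutive weeks below the threshold: 3.
3 ≥ 3, so Ellery & Co. became eligible.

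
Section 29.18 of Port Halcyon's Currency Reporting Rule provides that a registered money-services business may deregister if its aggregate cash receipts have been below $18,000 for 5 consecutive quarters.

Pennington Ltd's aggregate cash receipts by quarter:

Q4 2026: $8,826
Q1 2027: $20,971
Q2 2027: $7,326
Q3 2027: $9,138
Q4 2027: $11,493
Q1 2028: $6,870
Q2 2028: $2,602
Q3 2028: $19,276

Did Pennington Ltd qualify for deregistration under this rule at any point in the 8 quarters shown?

Quarters below $18,000: Q4 2026, Q2 2027, Q3 2027, Q4 2027, Q1 2028, Q2 2028.
Longest run of consecutive quarters below the threshold: 5.
5 ≥ 5, so Pennington Ltd became eligible.

Yes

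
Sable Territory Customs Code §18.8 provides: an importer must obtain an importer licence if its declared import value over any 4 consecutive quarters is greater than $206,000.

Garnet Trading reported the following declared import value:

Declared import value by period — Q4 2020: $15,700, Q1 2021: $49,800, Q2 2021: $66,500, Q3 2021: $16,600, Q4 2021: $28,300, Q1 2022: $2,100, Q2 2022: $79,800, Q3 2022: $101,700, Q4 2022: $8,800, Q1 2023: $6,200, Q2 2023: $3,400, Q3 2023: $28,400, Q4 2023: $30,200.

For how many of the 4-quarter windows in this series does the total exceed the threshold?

Q4 2020–Q3 2021: $15,700 + $49,800 + $66,500 + $16,600 = $148,600 (under)
Q1 2021–Q4 2021: $49,800 + $66,500 + $16,600 + $28,300 = $161,200 (under)
Q2 2021–Q1 2022: $66,500 + $16,600 + $28,300 + $2,100 = $113,500 (under)
Q3 2021–Q2 2022: $16,600 + $28,300 + $2,100 + $79,800 = $126,800 (under)
Q4 2021–Q3 2022: $28,300 + $2,100 + $79,800 + $101,700 = $211,900 (over)
Q1 2022–Q4 2022: $2,100 + $79,800 + $101,700 + $8,800 = $192,400 (under)
Q2 2022–Q1 2023: $79,800 + $101,700 + $8,800 + $6,200 = $196,500 (under)
Q3 2022–Q2 2023: $101,700 + $8,800 + $6,200 + $3,400 = $120,100 (under)
Q4 2022–Q3 2023: $8,800 + $6,200 + $3,400 + $28,400 = $46,800 (under)
Q1 2023–Q4 2023: $6,200 + $3,400 + $28,400 + $30,200 = $68,200 (under)
1 window exceeds the threshold.

1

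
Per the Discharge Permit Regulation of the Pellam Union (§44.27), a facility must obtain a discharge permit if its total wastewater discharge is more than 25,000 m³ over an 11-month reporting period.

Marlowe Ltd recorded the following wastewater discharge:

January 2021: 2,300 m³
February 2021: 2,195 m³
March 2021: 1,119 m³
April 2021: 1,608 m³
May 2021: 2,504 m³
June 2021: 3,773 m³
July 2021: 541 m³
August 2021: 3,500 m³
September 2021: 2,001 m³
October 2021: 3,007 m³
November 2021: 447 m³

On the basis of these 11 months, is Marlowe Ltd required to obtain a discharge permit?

No

Total wastewater discharge: 2,300 m³ + 2,195 m³ + 1,119 m³ + 1,608 m³ + 2,504 m³ + 3,773 m³ + 541 m³ + 3,500 m³ + 2,001 m³ + 3,007 m³ + 447 m³ = 22,995 m³.
22,995 m³ ≤ 25,000 m³, so the threshold is not exceeded.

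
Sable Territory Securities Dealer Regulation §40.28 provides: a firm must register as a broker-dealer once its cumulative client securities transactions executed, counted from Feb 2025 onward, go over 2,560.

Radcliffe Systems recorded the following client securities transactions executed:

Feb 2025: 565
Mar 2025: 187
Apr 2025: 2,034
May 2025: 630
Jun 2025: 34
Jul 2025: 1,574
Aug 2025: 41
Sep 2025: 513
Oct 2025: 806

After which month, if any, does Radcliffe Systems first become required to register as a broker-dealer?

Through Feb 2025: 565
Through Mar 2025: 752
Through Apr 2025: 2,786 ← exceeds threshold

Apr 2025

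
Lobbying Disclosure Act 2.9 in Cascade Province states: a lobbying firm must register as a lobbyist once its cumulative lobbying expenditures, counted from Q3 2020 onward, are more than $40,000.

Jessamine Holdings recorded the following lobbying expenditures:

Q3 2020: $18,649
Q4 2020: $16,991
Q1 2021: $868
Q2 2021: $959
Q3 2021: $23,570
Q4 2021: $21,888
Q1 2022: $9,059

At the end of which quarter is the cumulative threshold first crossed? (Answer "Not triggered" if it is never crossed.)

Q3 2021

Through Q3 2020: $18,649
Through Q4 2020: $35,640
Through Q1 2021: $36,508
Through Q2 2021: $37,467
Through Q3 2021: $61,037 ← exceeds threshold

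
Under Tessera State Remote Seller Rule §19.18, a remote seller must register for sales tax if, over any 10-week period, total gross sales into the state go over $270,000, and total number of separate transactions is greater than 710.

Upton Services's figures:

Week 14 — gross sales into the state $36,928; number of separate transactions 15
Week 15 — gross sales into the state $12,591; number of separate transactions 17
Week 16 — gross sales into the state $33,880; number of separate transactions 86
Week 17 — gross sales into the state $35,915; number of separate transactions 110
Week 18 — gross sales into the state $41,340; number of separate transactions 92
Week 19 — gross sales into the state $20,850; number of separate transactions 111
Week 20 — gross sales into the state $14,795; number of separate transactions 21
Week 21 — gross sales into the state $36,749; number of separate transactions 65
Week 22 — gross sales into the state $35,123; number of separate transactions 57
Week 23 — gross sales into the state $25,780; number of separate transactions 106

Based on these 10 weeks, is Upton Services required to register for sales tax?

No

Total gross sales into the state: $36,928 + $12,591 + $33,880 + $35,915 + $41,340 + $20,850 + $14,795 + $36,749 + $35,123 + $25,780 = $293,951 (> $270,000).
Total number of separate transactions: 15 + 17 + 86 + 110 + 92 + 111 + 21 + 65 + 57 + 106 = 680 (≤ 710).
The test is 'and': the rule requires both, and at least one is not exceeded.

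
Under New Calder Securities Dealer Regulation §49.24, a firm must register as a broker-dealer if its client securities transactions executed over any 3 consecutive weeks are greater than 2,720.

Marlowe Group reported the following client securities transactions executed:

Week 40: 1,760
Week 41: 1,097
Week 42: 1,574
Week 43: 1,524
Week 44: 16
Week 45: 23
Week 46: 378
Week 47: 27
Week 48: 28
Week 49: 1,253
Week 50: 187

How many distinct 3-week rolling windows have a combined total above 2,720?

Week 40–Week 42: 1,760 + 1,097 + 1,574 = 4,431 (over)
Week 41–Week 43: 1,097 + 1,574 + 1,524 = 4,195 (over)
Week 42–Week 44: 1,574 + 1,524 + 16 = 3,114 (over)
Week 43–Week 45: 1,524 + 16 + 23 = 1,563 (under)
Week 44–Week 46: 16 + 23 + 378 = 417 (under)
Week 45–Week 47: 23 + 378 + 27 = 428 (under)
Week 46–Week 48: 378 + 27 + 28 = 433 (under)
Week 47–Week 49: 27 + 28 + 1,253 = 1,308 (under)
Week 48–Week 50: 28 + 1,253 + 187 = 1,468 (under)
3 windows exceed the threshold.

3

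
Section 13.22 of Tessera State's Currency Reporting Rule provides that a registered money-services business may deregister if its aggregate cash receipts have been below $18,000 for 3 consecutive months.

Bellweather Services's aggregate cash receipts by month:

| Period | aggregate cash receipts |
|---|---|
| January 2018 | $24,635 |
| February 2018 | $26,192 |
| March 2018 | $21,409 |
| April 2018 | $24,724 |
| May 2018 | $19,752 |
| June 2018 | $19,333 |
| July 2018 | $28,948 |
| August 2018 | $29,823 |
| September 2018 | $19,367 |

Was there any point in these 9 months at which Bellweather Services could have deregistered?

No month is below $18,000.
Longest run of consecutive months below the threshold: 0.
0 < 3, so Bellweather Services never became eligible.

No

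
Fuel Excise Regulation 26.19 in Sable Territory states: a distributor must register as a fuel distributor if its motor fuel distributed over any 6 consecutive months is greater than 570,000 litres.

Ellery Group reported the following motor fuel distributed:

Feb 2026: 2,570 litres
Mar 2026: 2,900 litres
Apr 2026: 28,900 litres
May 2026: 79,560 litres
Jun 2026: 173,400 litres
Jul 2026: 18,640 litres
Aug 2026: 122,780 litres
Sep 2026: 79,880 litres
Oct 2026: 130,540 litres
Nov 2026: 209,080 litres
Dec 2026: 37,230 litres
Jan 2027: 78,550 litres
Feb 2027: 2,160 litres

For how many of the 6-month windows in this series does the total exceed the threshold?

4

Feb 2026–Jul 2026: 2,570 litres + 2,900 litres + 28,900 litres + 79,560 litres + 173,400 litres + 18,640 litres = 305,970 litres (under)
Mar 2026–Aug 2026: 2,900 litres + 28,900 litres + 79,560 litres + 173,400 litres + 18,640 litres + 122,780 litres = 426,180 litres (under)
Apr 2026–Sep 2026: 28,900 litres + 79,560 litres + 173,400 litres + 18,640 litres + 122,780 litres + 79,880 litres = 503,160 litres (under)
May 2026–Oct 2026: 79,560 litres + 173,400 litres + 18,640 litres + 122,780 litres + 79,880 litres + 130,540 litres = 604,800 litres (over)
Jun 2026–Nov 2026: 173,400 litres + 18,640 litres + 122,780 litres + 79,880 litres + 130,540 litres + 209,080 litres = 734,320 litres (over)
Jul 2026–Dec 2026: 18,640 litres + 122,780 litres + 79,880 litres + 130,540 litres + 209,080 litres + 37,230 litres = 598,150 litres (over)
Aug 2026–Jan 2027: 122,780 litres + 79,880 litres + 130,540 litres + 209,080 litres + 37,230 litres + 78,550 litres = 658,060 litres (over)
Sep 2026–Feb 2027: 79,880 litres + 130,540 litres + 209,080 litres + 37,230 litres + 78,550 litres + 2,160 litres = 537,440 litres (under)
4 windows exceed the threshold.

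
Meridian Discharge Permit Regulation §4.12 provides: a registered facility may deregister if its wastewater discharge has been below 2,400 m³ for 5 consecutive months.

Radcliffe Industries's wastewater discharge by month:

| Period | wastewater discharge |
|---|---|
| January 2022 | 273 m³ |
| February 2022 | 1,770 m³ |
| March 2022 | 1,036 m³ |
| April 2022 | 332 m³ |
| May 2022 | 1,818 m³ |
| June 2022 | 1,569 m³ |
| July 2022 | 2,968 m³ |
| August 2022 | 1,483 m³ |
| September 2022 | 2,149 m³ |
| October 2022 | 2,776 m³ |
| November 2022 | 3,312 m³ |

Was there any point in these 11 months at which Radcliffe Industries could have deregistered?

Yes

Months below 2,400 m³: January 2022, February 2022, March 2022, April 2022, May 2022, June 2022, August 2022, September 2022.
Longest run of consecutive months below the threshold: 6.
6 ≥ 5, so Radcliffe Industries became eligible.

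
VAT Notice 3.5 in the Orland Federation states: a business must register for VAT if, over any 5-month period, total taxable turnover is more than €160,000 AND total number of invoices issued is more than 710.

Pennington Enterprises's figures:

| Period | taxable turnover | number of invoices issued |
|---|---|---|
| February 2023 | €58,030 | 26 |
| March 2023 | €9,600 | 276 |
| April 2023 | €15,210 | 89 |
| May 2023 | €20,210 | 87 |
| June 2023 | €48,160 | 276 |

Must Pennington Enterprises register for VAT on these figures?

No

Total taxable turnover: €58,030 + €9,600 + €15,210 + €20,210 + €48,160 = €151,210 (≤ €160,000).
Total number of invoices issued: 26 + 276 + 89 + 87 + 276 = 754 (> 710).
The test is 'and': the rule requires both, and at least one is not exceeded.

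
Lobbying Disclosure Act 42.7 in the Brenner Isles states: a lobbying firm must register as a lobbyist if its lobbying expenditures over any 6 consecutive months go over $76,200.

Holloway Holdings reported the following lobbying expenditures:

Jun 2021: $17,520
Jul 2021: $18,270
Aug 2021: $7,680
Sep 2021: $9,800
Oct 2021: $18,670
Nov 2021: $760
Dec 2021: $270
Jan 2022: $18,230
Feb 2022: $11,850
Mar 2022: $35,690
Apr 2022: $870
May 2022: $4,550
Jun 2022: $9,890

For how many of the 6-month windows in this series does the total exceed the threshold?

2

Jun 2021–Nov 2021: $17,520 + $18,270 + $7,680 + $9,800 + $18,670 + $760 = $72,700 (under)
Jul 2021–Dec 2021: $18,270 + $7,680 + $9,800 + $18,670 + $760 + $270 = $55,450 (under)
Aug 2021–Jan 2022: $7,680 + $9,800 + $18,670 + $760 + $270 + $18,230 = $55,410 (under)
Sep 2021–Feb 2022: $9,800 + $18,670 + $760 + $270 + $18,230 + $11,850 = $59,580 (under)
Oct 2021–Mar 2022: $18,670 + $760 + $270 + $18,230 + $11,850 + $35,690 = $85,470 (over)
Nov 2021–Apr 2022: $760 + $270 + $18,230 + $11,850 + $35,690 + $870 = $67,670 (under)
Dec 2021–May 2022: $270 + $18,230 + $11,850 + $35,690 + $870 + $4,550 = $71,460 (under)
Jan 2022–Jun 2022: $18,230 + $11,850 + $35,690 + $870 + $4,550 + $9,890 = $81,080 (over)
2 windows exceed the threshold.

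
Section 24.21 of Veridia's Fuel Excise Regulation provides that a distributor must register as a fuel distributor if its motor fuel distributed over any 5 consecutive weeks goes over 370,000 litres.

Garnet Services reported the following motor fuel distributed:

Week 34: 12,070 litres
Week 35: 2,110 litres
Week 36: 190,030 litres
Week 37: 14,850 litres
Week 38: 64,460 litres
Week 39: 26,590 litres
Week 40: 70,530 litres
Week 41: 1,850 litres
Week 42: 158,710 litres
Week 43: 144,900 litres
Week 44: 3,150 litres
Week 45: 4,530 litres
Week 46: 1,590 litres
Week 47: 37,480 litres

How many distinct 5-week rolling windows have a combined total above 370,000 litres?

2

Week 34–Week 38: 12,070 litres + 2,110 litres + 190,030 litres + 14,850 litres + 64,460 litres = 283,520 litres (under)
Week 35–Week 39: 2,110 litres + 190,030 litres + 14,850 litres + 64,460 litres + 26,590 litres = 298,040 litres (under)
Week 36–Week 40: 190,030 litres + 14,850 litres + 64,460 litres + 26,590 litres + 70,530 litres = 366,460 litres (under)
Week 37–Week 41: 14,850 litres + 64,460 litres + 26,590 litres + 70,530 litres + 1,850 litres = 178,280 litres (under)
Week 38–Week 42: 64,460 litres + 26,590 litres + 70,530 litres + 1,850 litres + 158,710 litres = 322,140 litres (under)
Week 39–Week 43: 26,590 litres + 70,530 litres + 1,850 litres + 158,710 litres + 144,900 litres = 402,580 litres (over)
Week 40–Week 44: 70,530 litres + 1,850 litres + 158,710 litres + 144,900 litres + 3,150 litres = 379,140 litres (over)
Week 41–Week 45: 1,850 litres + 158,710 litres + 144,900 litres + 3,150 litres + 4,530 litres = 313,140 litres (under)
Week 42–Week 46: 158,710 litres + 144,900 litres + 3,150 litres + 4,530 litres + 1,590 litres = 312,880 litres (under)
Week 43–Week 47: 144,900 litres + 3,150 litres + 4,530 litres + 1,590 litres + 37,480 litres = 191,650 litres (under)
2 windows exceed the threshold.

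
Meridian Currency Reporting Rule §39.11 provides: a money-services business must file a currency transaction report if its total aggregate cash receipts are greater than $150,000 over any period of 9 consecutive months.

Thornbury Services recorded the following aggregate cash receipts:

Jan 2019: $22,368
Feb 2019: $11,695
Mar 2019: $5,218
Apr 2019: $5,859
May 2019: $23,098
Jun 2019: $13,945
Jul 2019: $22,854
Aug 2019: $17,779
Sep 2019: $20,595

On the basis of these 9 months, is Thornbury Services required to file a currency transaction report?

Total aggregate cash receipts: $22,368 + $11,695 + $5,218 + $5,859 + $23,098 + $13,945 + $22,854 + $17,779 + $20,595 = $143,411.
$143,411 ≤ $150,000, so the threshold is not exceeded.

No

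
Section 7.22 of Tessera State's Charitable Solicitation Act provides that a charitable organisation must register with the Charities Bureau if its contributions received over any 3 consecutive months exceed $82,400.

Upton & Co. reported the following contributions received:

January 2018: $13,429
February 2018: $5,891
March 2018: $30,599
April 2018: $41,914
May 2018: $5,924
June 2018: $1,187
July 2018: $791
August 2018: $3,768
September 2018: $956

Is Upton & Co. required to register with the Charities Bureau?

No

January 2018–March 2018: $13,429 + $5,891 + $30,599 = $49,919 (under)
February 2018–April 2018: $5,891 + $30,599 + $41,914 = $78,404 (under)
March 2018–May 2018: $30,599 + $41,914 + $5,924 = $78,437 (under)
April 2018–June 2018: $41,914 + $5,924 + $1,187 = $49,025 (under)
May 2018–July 2018: $5,924 + $1,187 + $791 = $7,902 (under)
June 2018–August 2018: $1,187 + $791 + $3,768 = $5,746 (under)
July 2018–September 2018: $791 + $3,768 + $956 = $5,515 (under)
No window exceeds $82,400.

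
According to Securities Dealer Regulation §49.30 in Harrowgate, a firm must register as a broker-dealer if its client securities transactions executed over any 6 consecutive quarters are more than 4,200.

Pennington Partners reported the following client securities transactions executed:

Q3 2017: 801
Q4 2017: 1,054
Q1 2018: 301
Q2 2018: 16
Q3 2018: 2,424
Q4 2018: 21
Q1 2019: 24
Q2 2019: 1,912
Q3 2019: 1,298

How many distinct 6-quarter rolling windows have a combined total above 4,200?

Q3 2017–Q4 2018: 801 + 1,054 + 301 + 16 + 2,424 + 21 = 4,617 (over)
Q4 2017–Q1 2019: 1,054 + 301 + 16 + 2,424 + 21 + 24 = 3,840 (under)
Q1 2018–Q2 2019: 301 + 16 + 2,424 + 21 + 24 + 1,912 = 4,698 (over)
Q2 2018–Q3 2019: 16 + 2,424 + 21 + 24 + 1,912 + 1,298 = 5,695 (over)
3 windows exceed the threshold.

3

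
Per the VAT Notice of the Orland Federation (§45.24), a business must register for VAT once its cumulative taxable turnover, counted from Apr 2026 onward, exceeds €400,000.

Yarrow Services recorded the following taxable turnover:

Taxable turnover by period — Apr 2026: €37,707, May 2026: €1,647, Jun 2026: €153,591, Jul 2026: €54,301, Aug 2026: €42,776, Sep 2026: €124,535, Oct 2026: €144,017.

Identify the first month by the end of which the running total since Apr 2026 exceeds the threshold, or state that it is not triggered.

Sep 2026

Through Apr 2026: €37,707
Through May 2026: €39,354
Through Jun 2026: €192,945
Through Jul 2026: €247,246
Through Aug 2026: €290,022
Through Sep 2026: €414,557 ← exceeds threshold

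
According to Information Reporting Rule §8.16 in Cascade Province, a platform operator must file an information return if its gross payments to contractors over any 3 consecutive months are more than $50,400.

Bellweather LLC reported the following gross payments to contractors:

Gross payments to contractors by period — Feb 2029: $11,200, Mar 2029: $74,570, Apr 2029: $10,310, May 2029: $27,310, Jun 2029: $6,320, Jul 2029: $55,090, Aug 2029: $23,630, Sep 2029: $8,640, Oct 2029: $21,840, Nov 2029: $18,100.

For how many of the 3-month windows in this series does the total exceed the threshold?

6

Feb 2029–Apr 2029: $11,200 + $74,570 + $10,310 = $96,080 (over)
Mar 2029–May 2029: $74,570 + $10,310 + $27,310 = $112,190 (over)
Apr 2029–Jun 2029: $10,310 + $27,310 + $6,320 = $43,940 (under)
May 2029–Jul 2029: $27,310 + $6,320 + $55,090 = $88,720 (over)
Jun 2029–Aug 2029: $6,320 + $55,090 + $23,630 = $85,040 (over)
Jul 2029–Sep 2029: $55,090 + $23,630 + $8,640 = $87,360 (over)
Aug 2029–Oct 2029: $23,630 + $8,640 + $21,840 = $54,110 (over)
Sep 2029–Nov 2029: $8,640 + $21,840 + $18,100 = $48,580 (under)
6 windows exceed the threshold.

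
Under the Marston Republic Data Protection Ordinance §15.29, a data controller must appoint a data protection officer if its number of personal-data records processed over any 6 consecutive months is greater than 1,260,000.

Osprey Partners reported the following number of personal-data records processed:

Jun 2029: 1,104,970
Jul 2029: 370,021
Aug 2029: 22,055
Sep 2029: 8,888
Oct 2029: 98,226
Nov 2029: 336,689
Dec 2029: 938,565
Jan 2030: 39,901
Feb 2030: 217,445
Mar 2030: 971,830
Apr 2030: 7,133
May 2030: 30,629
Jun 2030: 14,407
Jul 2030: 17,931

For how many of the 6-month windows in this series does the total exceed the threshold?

8

Jun 2029–Nov 2029: 1,104,970 + 370,021 + 22,055 + 8,888 + 98,226 + 336,689 = 1,940,849 (over)
Jul 2029–Dec 2029: 370,021 + 22,055 + 8,888 + 98,226 + 336,689 + 938,565 = 1,774,444 (over)
Aug 2029–Jan 2030: 22,055 + 8,888 + 98,226 + 336,689 + 938,565 + 39,901 = 1,444,324 (over)
Sep 2029–Feb 2030: 8,888 + 98,226 + 336,689 + 938,565 + 39,901 + 217,445 = 1,639,714 (over)
Oct 2029–Mar 2030: 98,226 + 336,689 + 938,565 + 39,901 + 217,445 + 971,830 = 2,602,656 (over)
Nov 2029–Apr 2030: 336,689 + 938,565 + 39,901 + 217,445 + 971,830 + 7,133 = 2,511,563 (over)
Dec 2029–May 2030: 938,565 + 39,901 + 217,445 + 971,830 + 7,133 + 30,629 = 2,205,503 (over)
Jan 2030–Jun 2030: 39,901 + 217,445 + 971,830 + 7,133 + 30,629 + 14,407 = 1,281,345 (over)
Feb 2030–Jul 2030: 217,445 + 971,830 + 7,133 + 30,629 + 14,407 + 17,931 = 1,259,375 (under)
8 windows exceed the threshold.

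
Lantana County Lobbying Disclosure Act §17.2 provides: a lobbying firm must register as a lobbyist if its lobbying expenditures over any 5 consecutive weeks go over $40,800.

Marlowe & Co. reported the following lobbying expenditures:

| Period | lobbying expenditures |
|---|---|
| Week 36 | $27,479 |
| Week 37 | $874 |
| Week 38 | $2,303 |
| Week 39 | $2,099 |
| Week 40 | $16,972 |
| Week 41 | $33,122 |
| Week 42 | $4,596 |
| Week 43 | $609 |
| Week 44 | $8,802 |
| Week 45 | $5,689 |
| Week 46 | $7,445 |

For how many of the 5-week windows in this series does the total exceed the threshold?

6

Week 36–Week 40: $27,479 + $874 + $2,303 + $2,099 + $16,972 = $49,727 (over)
Week 37–Week 41: $874 + $2,303 + $2,099 + $16,972 + $33,122 = $55,370 (over)
Week 38–Week 42: $2,303 + $2,099 + $16,972 + $33,122 + $4,596 = $59,092 (over)
Week 39–Week 43: $2,099 + $16,972 + $33,122 + $4,596 + $609 = $57,398 (over)
Week 40–Week 44: $16,972 + $33,122 + $4,596 + $609 + $8,802 = $64,101 (over)
Week 41–Week 45: $33,122 + $4,596 + $609 + $8,802 + $5,689 = $52,818 (over)
Week 42–Week 46: $4,596 + $609 + $8,802 + $5,689 + $7,445 = $27,141 (under)
6 windows exceed the threshold.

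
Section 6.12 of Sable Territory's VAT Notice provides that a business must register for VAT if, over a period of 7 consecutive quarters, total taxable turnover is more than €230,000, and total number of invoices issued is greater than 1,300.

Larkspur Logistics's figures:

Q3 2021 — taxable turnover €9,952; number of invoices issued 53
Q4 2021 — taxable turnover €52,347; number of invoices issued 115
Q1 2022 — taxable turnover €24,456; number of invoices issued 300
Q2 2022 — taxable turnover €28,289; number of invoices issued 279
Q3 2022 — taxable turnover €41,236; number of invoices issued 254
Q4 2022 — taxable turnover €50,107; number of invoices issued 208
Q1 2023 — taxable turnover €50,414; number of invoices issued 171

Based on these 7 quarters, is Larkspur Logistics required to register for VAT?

Yes

Total taxable turnover: €9,952 + €52,347 + €24,456 + €28,289 + €41,236 + €50,107 + €50,414 = €256,801 (> €230,000).
Total number of invoices issued: 53 + 115 + 300 + 279 + 254 + 208 + 171 = 1,380 (> 1,300).
The test is 'and': both thresholds are exceeded.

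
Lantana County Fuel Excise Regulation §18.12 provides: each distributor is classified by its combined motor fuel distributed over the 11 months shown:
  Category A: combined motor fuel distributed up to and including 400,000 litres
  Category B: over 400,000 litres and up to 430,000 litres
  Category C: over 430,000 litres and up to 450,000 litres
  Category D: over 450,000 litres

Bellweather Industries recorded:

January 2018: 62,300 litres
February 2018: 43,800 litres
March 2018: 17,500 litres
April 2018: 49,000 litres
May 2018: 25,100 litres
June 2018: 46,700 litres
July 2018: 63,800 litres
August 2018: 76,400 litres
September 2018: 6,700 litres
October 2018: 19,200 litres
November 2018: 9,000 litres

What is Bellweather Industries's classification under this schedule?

Combined motor fuel distributed: 62,300 litres + 43,800 litres + 17,500 litres + 49,000 litres + 25,100 litres + 46,700 litres + 63,800 litres + 76,400 litres + 6,700 litres + 19,200 litres + 9,000 litres = 419,500 litres.
400,000 litres < 419,500 litres ≤ 430,000 litres, so Category B applies.

Category B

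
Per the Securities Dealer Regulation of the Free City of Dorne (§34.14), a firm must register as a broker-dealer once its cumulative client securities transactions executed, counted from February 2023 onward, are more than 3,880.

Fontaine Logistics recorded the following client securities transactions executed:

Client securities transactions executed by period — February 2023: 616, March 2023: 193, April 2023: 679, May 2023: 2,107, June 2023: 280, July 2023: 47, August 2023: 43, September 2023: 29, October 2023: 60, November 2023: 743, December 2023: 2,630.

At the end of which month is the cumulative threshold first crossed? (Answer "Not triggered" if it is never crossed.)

July 2023

Through February 2023: 616
Through March 2023: 809
Through April 2023: 1,488
Through May 2023: 3,595
Through June 2023: 3,875
Through July 2023: 3,922 ← exceeds threshold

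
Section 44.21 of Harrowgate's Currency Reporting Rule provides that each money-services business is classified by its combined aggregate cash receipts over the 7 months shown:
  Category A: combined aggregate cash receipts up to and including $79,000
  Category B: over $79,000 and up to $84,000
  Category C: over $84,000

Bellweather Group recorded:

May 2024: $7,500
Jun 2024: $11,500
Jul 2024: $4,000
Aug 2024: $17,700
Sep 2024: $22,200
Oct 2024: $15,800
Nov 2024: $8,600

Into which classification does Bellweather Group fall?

Combined aggregate cash receipts: $7,500 + $11,500 + $4,000 + $17,700 + $22,200 + $15,800 + $8,600 = $87,300.
$87,300 > $84,000, so Category C applies.

Category C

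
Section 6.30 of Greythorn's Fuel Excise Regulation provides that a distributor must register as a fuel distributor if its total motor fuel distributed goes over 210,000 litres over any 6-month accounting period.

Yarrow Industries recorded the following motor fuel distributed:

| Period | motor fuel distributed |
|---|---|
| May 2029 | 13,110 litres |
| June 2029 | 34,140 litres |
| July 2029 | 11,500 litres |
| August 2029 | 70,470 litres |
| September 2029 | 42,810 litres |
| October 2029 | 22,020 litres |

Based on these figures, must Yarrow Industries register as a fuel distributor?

Total motor fuel distributed: 13,110 litres + 34,140 litres + 11,500 litres + 70,470 litres + 42,810 litres + 22,020 litres = 194,050 litres.
194,050 litres ≤ 210,000 litres, so the threshold is not exceeded.

No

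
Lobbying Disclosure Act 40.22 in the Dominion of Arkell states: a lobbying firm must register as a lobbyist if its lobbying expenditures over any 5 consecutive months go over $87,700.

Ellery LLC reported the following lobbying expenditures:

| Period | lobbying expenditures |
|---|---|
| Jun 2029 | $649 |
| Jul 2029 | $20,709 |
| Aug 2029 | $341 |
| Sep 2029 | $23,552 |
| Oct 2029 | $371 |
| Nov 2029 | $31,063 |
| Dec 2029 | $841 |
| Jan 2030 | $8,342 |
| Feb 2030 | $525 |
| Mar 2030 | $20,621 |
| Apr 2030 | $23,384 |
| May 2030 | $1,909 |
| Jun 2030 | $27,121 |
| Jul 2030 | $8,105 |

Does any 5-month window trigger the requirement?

No

Jun 2029–Oct 2029: $649 + $20,709 + $341 + $23,552 + $371 = $45,622 (under)
Jul 2029–Nov 2029: $20,709 + $341 + $23,552 + $371 + $31,063 = $76,036 (under)
Aug 2029–Dec 2029: $341 + $23,552 + $371 + $31,063 + $841 = $56,168 (under)
Sep 2029–Jan 2030: $23,552 + $371 + $31,063 + $841 + $8,342 = $64,169 (under)
Oct 2029–Feb 2030: $371 + $31,063 + $841 + $8,342 + $525 = $41,142 (under)
Nov 2029–Mar 2030: $31,063 + $841 + $8,342 + $525 + $20,621 = $61,392 (under)
Dec 2029–Apr 2030: $841 + $8,342 + $525 + $20,621 + $23,384 = $53,713 (under)
Jan 2030–May 2030: $8,342 + $525 + $20,621 + $23,384 + $1,909 = $54,781 (under)
Feb 2030–Jun 2030: $525 + $20,621 + $23,384 + $1,909 + $27,121 = $73,560 (under)
Mar 2030–Jul 2030: $20,621 + $23,384 + $1,909 + $27,121 + $8,105 = $81,140 (under)
No window exceeds $87,700.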